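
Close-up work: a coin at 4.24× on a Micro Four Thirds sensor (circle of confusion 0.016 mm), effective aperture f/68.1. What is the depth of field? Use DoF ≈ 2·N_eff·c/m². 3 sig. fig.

At magnification m, DoF ≈ 2·N_eff·c/m² = 2 × 68.1 × 0.016 / 4.24² = 2.179 / 17.98 ≈ 0.121 mm.

0.121 mm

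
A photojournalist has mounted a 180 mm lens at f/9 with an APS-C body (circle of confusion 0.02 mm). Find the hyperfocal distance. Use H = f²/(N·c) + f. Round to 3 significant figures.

180 m

Hyperfocal distance H = f²/(N·c) + f = 180²/(9 × 0.02) + 180 = 32400/0.18 + 180 ≈ 180180.0 mm ≈ 180 m.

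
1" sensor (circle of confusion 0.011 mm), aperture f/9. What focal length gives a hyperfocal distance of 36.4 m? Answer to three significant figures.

60.0 mm

From H = f²/(N·c) + f, with f ≪ H: f ≈ √(H·N·c) = √(36400 × 9 × 0.011) = √3603.6 ≈ 60.03 mm.
The +f correction barely moves this — solving exactly, f² + N·c·f − N·c·H = 0 ⇒ f = (−N·c + √((N·c)² + 4·N·c·H))/2 = (−0.099 + √14414)/2 ≈ 59.981 mm, so f ≈ 60.0 mm.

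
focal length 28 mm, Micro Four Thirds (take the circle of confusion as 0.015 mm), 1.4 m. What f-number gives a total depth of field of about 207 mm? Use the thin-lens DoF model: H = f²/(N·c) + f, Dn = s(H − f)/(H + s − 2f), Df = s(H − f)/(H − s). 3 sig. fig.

Write h = H − f = f²/(N·c). The thin-lens limits are Dn = s·h/(h + (s−f)) and Df = s·h/(h − (s−f)), so DoF = Df − Dn = 2·s·(s−f)·h / (h² − (s−f)²).
That is a quadratic in h: DoF·h² − 2·s·(s−f)·h − DoF·(s−f)² = 0 ⇒ h = (s−f)·(s + √(s² + DoF²)) / DoF = 1372 × (1400 + √(1400² + 207²)) / 207 = 1372 × (1400 + 1415.22) / 207 ≈ 18659 mm.
Then N = f²/(c·h) = 28² / (0.015 × 18659) = 784 / 279.89 ≈ 2.80.

f/2.80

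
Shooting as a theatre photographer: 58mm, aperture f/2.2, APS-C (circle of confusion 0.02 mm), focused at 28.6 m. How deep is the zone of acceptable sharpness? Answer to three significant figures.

24.8 m

Hyperfocal distance H = f²/(N·c) + f = 58²/(2.2 × 0.02) + 58 = 3364/0.044 + 58 ≈ 76512.5 mm ≈ 76.51 m.
Near limit Dn = s·(H − f)/(H + s − 2f) = 28600 × (76512.5 − 58) / (76512.5 + 28600 − 2 × 58) = 28600 × 76454.5 / 104996.5 ≈ 20825 mm.
Far limit Df = s·(H − f)/(H − s) = 28600 × (76512.5 − 58) / (76512.5 − 28600) = 28600 × 76454.5 / 47912.5 ≈ 45637 mm.
Depth of field = Df − Dn = 45637 − 20825 ≈ 24812 mm ≈ 24.8 m.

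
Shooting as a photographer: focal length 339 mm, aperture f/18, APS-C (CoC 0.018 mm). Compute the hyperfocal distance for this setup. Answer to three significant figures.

355 m

Hyperfocal distance H = f²/(N·c) + f = 339²/(18 × 0.018) + 339 = 114921/0.324 + 339 ≈ 355033.4 mm ≈ 355 m.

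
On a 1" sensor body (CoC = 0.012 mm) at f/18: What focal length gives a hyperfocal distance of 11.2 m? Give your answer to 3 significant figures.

From H = f²/(N·c) + f, with f ≪ H: f ≈ √(H·N·c) = √(11200 × 18 × 0.012) = √2419.2 ≈ 49.19 mm.
Exact: f² + N·c·f − N·c·H = 0 ⇒ f = (−N·c + √((N·c)² + 4·N·c·H))/2 = (−0.216 + √9676.8)/2 ≈ 49.077 mm ≈ 49.1 mm.

49.1 mm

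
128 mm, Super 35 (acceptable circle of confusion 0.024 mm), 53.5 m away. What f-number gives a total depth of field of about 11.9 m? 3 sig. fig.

f/1.41

Write h = H − f = f²/(N·c). The thin-lens limits are Dn = s·h/(h + (s−f)) and Df = s·h/(h − (s−f)), so DoF = Df − Dn = 2·s·(s−f)·h / (h² − (s−f)²).
That is a quadratic in h: DoF·h² − 2·s·(s−f)·h − DoF·(s−f)² = 0 ⇒ h = (s−f)·(s + √(s² + DoF²)) / DoF = 53372 × (53500 + √(53500² + 11900²)) / 11900 = 53372 × (53500 + 54807.5) / 11900 ≈ 485764 mm.
Then N = f²/(c·h) = 128² / (0.024 × 485764) = 16384 / 11658 ≈ 1.41.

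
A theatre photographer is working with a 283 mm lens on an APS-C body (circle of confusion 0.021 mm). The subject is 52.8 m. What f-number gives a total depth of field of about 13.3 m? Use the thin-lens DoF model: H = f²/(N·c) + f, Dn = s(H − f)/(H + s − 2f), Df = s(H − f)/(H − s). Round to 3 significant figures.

Write h = H − f = f²/(N·c). The thin-lens limits are Dn = s·h/(h + (s−f)) and Df = s·h/(h − (s−f)), so DoF = Df − Dn = 2·s·(s−f)·h / (h² − (s−f)²).
That is a quadratic in h: DoF·h² − 2·s·(s−f)·h − DoF·(s−f)² = 0 ⇒ h = (s−f)·(s + √(s² + DoF²)) / DoF = 52517 × (52800 + √(52800² + 13300²)) / 13300 = 52517 × (52800 + 54449.3) / 13300 ≈ 423490 mm.
Then N = f²/(c·h) = 283² / (0.021 × 423490) = 80089 / 8893.3 ≈ 9.01.

f/9.01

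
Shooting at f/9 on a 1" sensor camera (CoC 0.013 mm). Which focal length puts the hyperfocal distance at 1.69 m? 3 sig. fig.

From H = f²/(N·c) + f, with f ≪ H: f ≈ √(H·N·c) = √(1690 × 9 × 0.013) = √197.73 ≈ 14.06 mm.
Exact: f² + N·c·f − N·c·H = 0 ⇒ f = (−N·c + √((N·c)² + 4·N·c·H))/2 = (−0.117 + √790.93)/2 ≈ 14.003 mm ≈ 14.0 mm.

14.0 mm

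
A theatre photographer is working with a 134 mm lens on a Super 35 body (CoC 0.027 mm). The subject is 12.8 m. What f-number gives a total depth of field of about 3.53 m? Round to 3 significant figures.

Write h = H − f = f²/(N·c). The thin-lens limits are Dn = s·h/(h + (s−f)) and Df = s·h/(h − (s−f)), so DoF = Df − Dn = 2·s·(s−f)·h / (h² − (s−f)²).
That is a quadratic in h: DoF·h² − 2·s·(s−f)·h − DoF·(s−f)² = 0 ⇒ h = (s−f)·(s + √(s² + DoF²)) / DoF = 12666 × (12800 + √(12800² + 3530²)) / 3530 = 12666 × (12800 + 13277.8) / 3530 ≈ 93570 mm.
Then N = f²/(c·h) = 134² / (0.027 × 93570) = 17956 / 2526.4 ≈ 7.11.

f/7.11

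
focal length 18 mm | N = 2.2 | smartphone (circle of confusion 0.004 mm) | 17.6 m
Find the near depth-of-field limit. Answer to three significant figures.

Hyperfocal distance H = f²/(N·c) + f = 18²/(2.2 × 0.004) + 18 = 324/0.0088 + 18 ≈ 36836.2 mm ≈ 36.84 m.
Near limit Dn = s·(H − f)/(H + s − 2f) = 17600 × (36836.2 − 18) / (36836.2 + 17600 − 2 × 18) = 17600 × 36818.2 / 54400.2 ≈ 11912 mm ≈ 11.9 m.

11.9 m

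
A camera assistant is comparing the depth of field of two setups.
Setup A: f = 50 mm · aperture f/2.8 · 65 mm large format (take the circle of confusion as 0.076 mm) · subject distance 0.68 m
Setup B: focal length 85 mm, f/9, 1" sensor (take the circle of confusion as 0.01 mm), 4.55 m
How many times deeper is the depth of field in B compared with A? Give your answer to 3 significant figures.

6.94

Setup A: H = 50²/(2.8×0.076) + 50 ≈ 11798.1 mm; DoF = Df − Dn = 718.532 − 645.391 ≈ 73.141 mm.
Setup B: H = 85²/(9×0.01) + 85 ≈ 80362.8 mm; DoF = Df − Dn = 4817.97 − 4310.27 ≈ 507.70 mm.
Ratio = 507.70 / 73.141 ≈ 6.94.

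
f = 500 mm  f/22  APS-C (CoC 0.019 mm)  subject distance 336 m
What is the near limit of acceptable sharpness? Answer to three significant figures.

215 m

Hyperfocal distance H = f²/(N·c) + f = 500²/(22 × 0.019) + 500 = 250000/0.418 + 500 ≈ 598586.1 mm ≈ 598.6 m.
Near limit Dn = s·(H − f)/(H + s − 2f) = 336000 × (598586.1 − 500) / (598586.1 + 336000 − 2 × 500) = 336000 × 598086.1 / 933586.1 ≈ 215253 mm ≈ 215 m.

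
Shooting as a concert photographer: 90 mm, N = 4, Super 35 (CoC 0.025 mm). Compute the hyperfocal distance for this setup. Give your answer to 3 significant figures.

81.1 m

Hyperfocal distance H = f²/(N·c) + f = 90²/(4 × 0.025) + 90 = 8100/0.1 + 90 ≈ 81090.0 mm ≈ 81.1 m.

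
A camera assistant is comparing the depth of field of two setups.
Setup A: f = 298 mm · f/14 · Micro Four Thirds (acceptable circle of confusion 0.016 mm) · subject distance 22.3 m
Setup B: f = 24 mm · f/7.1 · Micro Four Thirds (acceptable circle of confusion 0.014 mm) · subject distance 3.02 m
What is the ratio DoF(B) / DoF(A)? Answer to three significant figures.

1.72

Setup A: H = 298²/(14×0.016) + 298 ≈ 396744.4 mm; DoF = Df − Dn = 23610.3 − 21127.5 ≈ 2482.8 mm.
Setup B: H = 24²/(7.1×0.014) + 24 ≈ 5818.8 mm; DoF = Df − Dn = 6252.8 − 1990.7 ≈ 4262.1 mm.
Ratio = 4262.1 / 2482.8 ≈ 1.72.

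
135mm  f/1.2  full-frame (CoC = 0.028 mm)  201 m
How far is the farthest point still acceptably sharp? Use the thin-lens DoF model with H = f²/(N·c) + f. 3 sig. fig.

Hyperfocal distance H = f²/(N·c) + f = 135²/(1.2 × 0.028) + 135 = 18225/0.0336 + 135 ≈ 542545.7 mm ≈ 542.5 m.
Far limit Df = s·(H − f)/(H − s) = 201000 × (542545.7 − 135) / (542545.7 − 201000) = 201000 × 542410.7 / 341545.7 ≈ 319209 mm ≈ 319 m.

319 m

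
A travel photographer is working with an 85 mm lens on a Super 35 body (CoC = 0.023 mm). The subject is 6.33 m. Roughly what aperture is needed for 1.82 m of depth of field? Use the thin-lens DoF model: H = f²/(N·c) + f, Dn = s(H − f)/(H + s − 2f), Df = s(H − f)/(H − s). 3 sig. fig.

f/7.09

Write h = H − f = f²/(N·c). The thin-lens limits are Dn = s·h/(h + (s−f)) and Df = s·h/(h − (s−f)), so DoF = Df − Dn = 2·s·(s−f)·h / (h² − (s−f)²).
That is a quadratic in h: DoF·h² − 2·s·(s−f)·h − DoF·(s−f)² = 0 ⇒ h = (s−f)·(s + √(s² + DoF²)) / DoF = 6245 × (6330 + √(6330² + 1820²)) / 1820 = 6245 × (6330 + 6586.45) / 1820 ≈ 44320 mm.
Then N = f²/(c·h) = 85² / (0.023 × 44320) = 7225 / 1019.4 ≈ 7.09.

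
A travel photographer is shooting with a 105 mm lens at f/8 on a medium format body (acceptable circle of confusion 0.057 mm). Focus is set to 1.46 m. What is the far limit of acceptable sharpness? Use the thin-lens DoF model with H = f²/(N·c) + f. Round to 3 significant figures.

Hyperfocal distance H = f²/(N·c) + f = 105²/(8 × 0.057) + 105 = 11025/0.456 + 105 ≈ 24282.6 mm ≈ 24.28 m.
Far limit Df = s·(H − f)/(H − s) = 1460 × (24282.6 − 105) / (24282.6 − 1460) = 1460 × 24177.6 / 22822.6 ≈ 1546.7 mm ≈ 1.55 m.

1.55 m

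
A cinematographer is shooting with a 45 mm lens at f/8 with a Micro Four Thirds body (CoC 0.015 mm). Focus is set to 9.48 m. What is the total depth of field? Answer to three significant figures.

Hyperfocal distance H = f²/(N·c) + f = 45²/(8 × 0.015) + 45 = 2025/0.12 + 45 ≈ 16920.0 mm ≈ 16.92 m.
Near limit Dn = s·(H − f)/(H + s − 2f) = 9480 × (16920.0 − 45) / (16920.0 + 9480 − 2 × 45) = 9480 × 16875.0 / 26310.0 ≈ 6080 mm.
Far limit Df = s·(H − f)/(H − s) = 9480 × (16920.0 − 45) / (16920.0 − 9480) = 9480 × 16875.0 / 7440.0 ≈ 21502 mm.
Depth of field = Df − Dn = 21502 − 6080 ≈ 15422 mm ≈ 15.4 m.

15.4 m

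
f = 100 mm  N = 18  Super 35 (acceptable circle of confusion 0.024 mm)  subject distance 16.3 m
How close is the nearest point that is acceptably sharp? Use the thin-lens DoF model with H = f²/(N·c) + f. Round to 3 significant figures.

9.59 m

Hyperfocal distance H = f²/(N·c) + f = 100²/(18 × 0.024) + 100 = 10000/0.432 + 100 ≈ 23248.1 mm ≈ 23.25 m.
Near limit Dn = s·(H − f)/(H + s − 2f) = 16300 × (23248.1 − 100) / (23248.1 + 16300 − 2 × 100) = 16300 × 23148.1 / 39348.1 ≈ 9589.1 mm ≈ 9.59 m.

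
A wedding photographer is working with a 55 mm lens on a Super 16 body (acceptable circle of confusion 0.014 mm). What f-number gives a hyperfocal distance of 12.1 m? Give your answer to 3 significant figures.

Rearrange H = f²/(N·c) + f for N: N = f² / ((H − f)·c).
N = 55² / ((12100 − 55) × 0.014) = 3025 / 168.6 ≈ 17.9.

f/17.9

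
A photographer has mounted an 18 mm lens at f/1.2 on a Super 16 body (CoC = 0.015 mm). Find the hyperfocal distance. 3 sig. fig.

Hyperfocal distance H = f²/(N·c) + f = 18²/(1.2 × 0.015) + 18 = 324/0.018 + 18 ≈ 18018.0 mm ≈ 18.0 m.

18.0 m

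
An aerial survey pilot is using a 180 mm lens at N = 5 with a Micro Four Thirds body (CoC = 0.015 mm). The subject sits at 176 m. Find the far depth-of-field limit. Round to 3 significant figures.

297 m

Hyperfocal distance H = f²/(N·c) + f = 180²/(5 × 0.015) + 180 = 32400/0.075 + 180 ≈ 432180.0 mm ≈ 432.2 m.
Far limit Df = s·(H − f)/(H − s) = 176000 × (432180.0 − 180) / (432180.0 − 176000) = 176000 × 432000.0 / 256180.0 ≈ 296791 mm ≈ 297 m.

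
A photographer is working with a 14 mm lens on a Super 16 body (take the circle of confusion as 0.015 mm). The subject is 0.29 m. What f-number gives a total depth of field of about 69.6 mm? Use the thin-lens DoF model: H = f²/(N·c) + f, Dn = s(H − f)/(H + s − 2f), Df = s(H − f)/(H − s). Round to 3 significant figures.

Write h = H − f = f²/(N·c). The thin-lens limits are Dn = s·h/(h + (s−f)) and Df = s·h/(h − (s−f)), so DoF = Df − Dn = 2·s·(s−f)·h / (h² − (s−f)²).
That is a quadratic in h: DoF·h² − 2·s·(s−f)·h − DoF·(s−f)² = 0 ⇒ h = (s−f)·(s + √(s² + DoF²)) / DoF = 276 × (290 + √(290² + 69.6²)) / 69.6 = 276 × (290 + 298.235) / 69.6 ≈ 2332.7 mm.
Then N = f²/(c·h) = 14² / (0.015 × 2332.7) = 196 / 34.990 ≈ 5.60.

f/5.60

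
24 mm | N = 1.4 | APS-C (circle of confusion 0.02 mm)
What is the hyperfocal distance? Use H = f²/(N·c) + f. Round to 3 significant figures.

Hyperfocal distance H = f²/(N·c) + f = 24²/(1.4 × 0.02) + 24 = 576/0.028 + 24 ≈ 20595.4 mm ≈ 20.6 m.

20.6 m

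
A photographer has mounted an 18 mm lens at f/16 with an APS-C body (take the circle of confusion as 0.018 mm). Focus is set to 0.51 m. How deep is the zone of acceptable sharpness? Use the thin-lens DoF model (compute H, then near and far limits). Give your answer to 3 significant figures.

0.552 m

Hyperfocal distance H = f²/(N·c) + f = 18²/(16 × 0.018) + 18 = 324/0.288 + 18 ≈ 1143.0 mm ≈ 1.143 m.
Near limit Dn = s·(H − f)/(H + s − 2f) = 510 × (1143.0 − 18) / (1143.0 + 510 − 2 × 18) = 510 × 1125.0 / 1617.0 ≈ 354.82 mm.
Far limit Df = s·(H − f)/(H − s) = 510 × (1143.0 − 18) / (1143.0 − 510) = 510 × 1125.0 / 633.0 ≈ 906.40 mm.
Depth of field = Df − Dn = 906.40 − 354.82 ≈ 551.58 mm ≈ 0.552 m.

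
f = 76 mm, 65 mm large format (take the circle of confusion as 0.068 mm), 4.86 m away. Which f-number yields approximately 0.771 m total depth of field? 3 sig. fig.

f/1.40

Write h = H − f = f²/(N·c). The thin-lens limits are Dn = s·h/(h + (s−f)) and Df = s·h/(h − (s−f)), so DoF = Df − Dn = 2·s·(s−f)·h / (h² − (s−f)²).
That is a quadratic in h: DoF·h² − 2·s·(s−f)·h − DoF·(s−f)² = 0 ⇒ h = (s−f)·(s + √(s² + DoF²)) / DoF = 4784 × (4860 + √(4860² + 771²)) / 771 = 4784 × (4860 + 4920.78) / 771 ≈ 60689 mm.
Then N = f²/(c·h) = 76² / (0.068 × 60689) = 5776 / 4126.9 ≈ 1.40.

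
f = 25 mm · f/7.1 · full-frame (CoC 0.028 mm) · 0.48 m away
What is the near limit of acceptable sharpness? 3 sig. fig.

419 mm

Hyperfocal distance H = f²/(N·c) + f = 25²/(7.1 × 0.028) + 25 = 625/0.1988 + 25 ≈ 3168.9 mm ≈ 3.169 m.
Near limit Dn = s·(H − f)/(H + s − 2f) = 480 × (3168.9 − 25) / (3168.9 + 480 − 2 × 25) = 480 × 3143.9 / 3598.9 ≈ 419.31 mm.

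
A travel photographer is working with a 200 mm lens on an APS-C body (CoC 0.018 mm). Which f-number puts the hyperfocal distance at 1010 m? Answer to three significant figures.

Rearrange H = f²/(N·c) + f for N: N = f² / ((H − f)·c).
N = 200² / ((1010000 − 200) × 0.018) = 40000 / 18176 ≈ 2.20.

f/2.20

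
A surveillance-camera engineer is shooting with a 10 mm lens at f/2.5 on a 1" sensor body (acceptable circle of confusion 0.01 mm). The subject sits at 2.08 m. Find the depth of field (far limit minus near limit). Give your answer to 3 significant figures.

Hyperfocal distance H = f²/(N·c) + f = 10²/(2.5 × 0.01) + 10 = 100/0.025 + 10 ≈ 4010.0 mm ≈ 4.010 m.
Near limit Dn = s·(H − f)/(H + s − 2f) = 2080 × (4010.0 − 10) / (4010.0 + 2080 − 2 × 10) = 2080 × 4000.0 / 6070.0 ≈ 1370.7 mm.
Far limit Df = s·(H − f)/(H − s) = 2080 × (4010.0 − 10) / (4010.0 − 2080) = 2080 × 4000.0 / 1930.0 ≈ 4310.9 mm.
Depth of field = Df − Dn = 4310.9 − 1370.7 ≈ 2940.2 mm ≈ 2.94 m.

2.94 m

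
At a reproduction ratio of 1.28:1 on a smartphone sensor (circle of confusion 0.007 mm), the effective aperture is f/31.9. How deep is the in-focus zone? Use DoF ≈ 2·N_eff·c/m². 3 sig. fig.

At magnification m, DoF ≈ 2·N_eff·c/m² = 2 × 31.9 × 0.007 / 1.28² = 0.4466 / 1.638 ≈ 0.273 mm.

0.273 mm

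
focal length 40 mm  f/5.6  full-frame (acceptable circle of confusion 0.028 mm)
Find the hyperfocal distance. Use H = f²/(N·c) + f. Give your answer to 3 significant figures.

10.2 m

Hyperfocal distance H = f²/(N·c) + f = 40²/(5.6 × 0.028) + 40 = 1600/0.1568 + 40 ≈ 10244.1 mm ≈ 10.2 m.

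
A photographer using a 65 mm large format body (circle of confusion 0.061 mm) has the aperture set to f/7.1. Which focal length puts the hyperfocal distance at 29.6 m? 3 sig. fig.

113 mm

From H = f²/(N·c) + f, with f ≪ H: f ≈ √(H·N·c) = √(29600 × 7.1 × 0.061) = √12820 ≈ 113.2 mm.
The +f correction barely moves this — solving exactly, f² + N·c·f − N·c·H = 0 ⇒ f = (−N·c + √((N·c)² + 4·N·c·H))/2 = (−0.4331 + √51279)/2 ≈ 113.01 mm, so f ≈ 113 mm.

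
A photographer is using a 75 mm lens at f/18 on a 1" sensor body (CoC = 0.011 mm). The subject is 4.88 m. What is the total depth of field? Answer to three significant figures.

1.70 m

Hyperfocal distance H = f²/(N·c) + f = 75²/(18 × 0.011) + 75 = 5625/0.198 + 75 ≈ 28484.1 mm ≈ 28.48 m.
Near limit Dn = s·(H − f)/(H + s − 2f) = 4880 × (28484.1 − 75) / (28484.1 + 4880 − 2 × 75) = 4880 × 28409.1 / 33214.1 ≈ 4174.0 mm.
Far limit Df = s·(H − f)/(H − s) = 4880 × (28484.1 − 75) / (28484.1 − 4880) = 4880 × 28409.1 / 23604.1 ≈ 5873.4 mm.
Depth of field = Df − Dn = 5873.4 − 4174.0 ≈ 1699.4 mm ≈ 1.70 m.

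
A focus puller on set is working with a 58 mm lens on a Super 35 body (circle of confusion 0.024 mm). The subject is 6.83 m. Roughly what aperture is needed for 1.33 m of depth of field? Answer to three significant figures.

Write h = H − f = f²/(N·c). The thin-lens limits are Dn = s·h/(h + (s−f)) and Df = s·h/(h − (s−f)), so DoF = Df − Dn = 2·s·(s−f)·h / (h² − (s−f)²).
That is a quadratic in h: DoF·h² − 2·s·(s−f)·h − DoF·(s−f)² = 0 ⇒ h = (s−f)·(s + √(s² + DoF²)) / DoF = 6772 × (6830 + √(6830² + 1330²)) / 1330 = 6772 × (6830 + 6958.29) / 1330 ≈ 70206 mm.
Then N = f²/(c·h) = 58² / (0.024 × 70206) = 3364 / 1684.9 ≈ 2.00.

f/2.00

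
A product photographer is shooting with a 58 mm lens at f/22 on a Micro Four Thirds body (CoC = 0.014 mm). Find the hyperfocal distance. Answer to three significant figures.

11.0 m

Hyperfocal distance H = f²/(N·c) + f = 58²/(22 × 0.014) + 58 = 3364/0.308 + 58 ≈ 10980.1 mm ≈ 11.0 m.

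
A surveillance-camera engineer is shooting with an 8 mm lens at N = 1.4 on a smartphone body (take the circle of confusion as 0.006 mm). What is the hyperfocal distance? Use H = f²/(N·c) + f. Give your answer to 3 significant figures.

7.63 m

Hyperfocal distance H = f²/(N·c) + f = 8²/(1.4 × 0.006) + 8 = 64/0.0084 + 8 ≈ 7627.0 mm ≈ 7.63 m.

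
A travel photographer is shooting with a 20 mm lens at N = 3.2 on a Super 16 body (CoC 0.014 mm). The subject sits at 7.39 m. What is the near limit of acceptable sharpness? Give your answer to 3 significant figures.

4.05 m

Hyperfocal distance H = f²/(N·c) + f = 20²/(3.2 × 0.014) + 20 = 400/0.0448 + 20 ≈ 8948.6 mm ≈ 8.949 m.
Near limit Dn = s·(H − f)/(H + s − 2f) = 7390 × (8948.6 − 20) / (8948.6 + 7390 − 2 × 20) = 7390 × 8928.6 / 16298.6 ≈ 4048.3 mm ≈ 4.05 m.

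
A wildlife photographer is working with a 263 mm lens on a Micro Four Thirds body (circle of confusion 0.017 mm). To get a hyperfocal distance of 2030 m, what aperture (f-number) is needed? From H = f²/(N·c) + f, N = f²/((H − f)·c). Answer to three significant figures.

f/2.00

Rearrange H = f²/(N·c) + f for N: N = f² / ((H − f)·c).
N = 263² / ((2030000 − 263) × 0.017) = 69169 / 34506 ≈ 2.00.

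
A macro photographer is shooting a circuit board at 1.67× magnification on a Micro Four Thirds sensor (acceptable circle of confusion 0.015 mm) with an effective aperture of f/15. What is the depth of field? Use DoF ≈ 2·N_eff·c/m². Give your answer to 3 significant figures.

0.161 mm

At magnification m, DoF ≈ 2·N_eff·c/m² = 2 × 15 × 0.015 / 1.67² = 0.45 / 2.789 ≈ 0.161 mm.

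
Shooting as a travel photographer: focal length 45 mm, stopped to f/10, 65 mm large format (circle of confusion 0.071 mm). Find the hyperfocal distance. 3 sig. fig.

2.90 m

Hyperfocal distance H = f²/(N·c) + f = 45²/(10 × 0.071) + 45 = 2025/0.71 + 45 ≈ 2897.1 mm ≈ 2.90 m.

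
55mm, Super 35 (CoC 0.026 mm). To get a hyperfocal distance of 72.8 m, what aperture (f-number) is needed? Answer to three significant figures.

f/1.60

Rearrange H = f²/(N·c) + f for N: N = f² / ((H − f)·c).
N = 55² / ((72800 − 55) × 0.026) = 3025 / 1891 ≈ 1.60.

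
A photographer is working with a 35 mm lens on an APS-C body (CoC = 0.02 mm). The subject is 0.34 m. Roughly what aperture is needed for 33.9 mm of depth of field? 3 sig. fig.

Write h = H − f = f²/(N·c). The thin-lens limits are Dn = s·h/(h + (s−f)) and Df = s·h/(h − (s−f)), so DoF = Df − Dn = 2·s·(s−f)·h / (h² − (s−f)²).
That is a quadratic in h: DoF·h² − 2·s·(s−f)·h − DoF·(s−f)² = 0 ⇒ h = (s−f)·(s + √(s² + DoF²)) / DoF = 305 × (340 + √(340² + 33.9²)) / 33.9 = 305 × (340 + 341.686) / 33.9 ≈ 6133.2 mm.
Then N = f²/(c·h) = 35² / (0.02 × 6133.2) = 1225 / 122.66 ≈ 9.99.

f/9.99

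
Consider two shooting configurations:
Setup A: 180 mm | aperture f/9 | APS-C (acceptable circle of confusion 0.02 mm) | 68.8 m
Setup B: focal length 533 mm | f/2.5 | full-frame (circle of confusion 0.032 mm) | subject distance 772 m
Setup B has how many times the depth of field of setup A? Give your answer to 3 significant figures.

5.74

Setup A: H = 180²/(9×0.02) + 180 ≈ 180180.0 mm; DoF = Df − Dn = 111187 − 49811 ≈ 61376 mm.
Setup B: H = 533²/(2.5×0.032) + 533 ≈ 3551645.5 mm; DoF = Df − Dn = 986262 − 634218 ≈ 352044 mm.
Ratio = 352044 / 61376 ≈ 5.74.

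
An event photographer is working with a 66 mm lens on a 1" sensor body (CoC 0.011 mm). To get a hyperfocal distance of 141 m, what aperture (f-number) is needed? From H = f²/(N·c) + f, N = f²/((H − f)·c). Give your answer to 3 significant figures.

f/2.81

Rearrange H = f²/(N·c) + f for N: N = f² / ((H − f)·c).
N = 66² / ((141000 − 66) × 0.011) = 4356 / 1550 ≈ 2.81.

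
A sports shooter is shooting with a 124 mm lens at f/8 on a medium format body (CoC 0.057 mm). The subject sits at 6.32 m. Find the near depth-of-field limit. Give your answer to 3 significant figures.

5.34 m

Hyperfocal distance H = f²/(N·c) + f = 124²/(8 × 0.057) + 124 = 15376/0.456 + 124 ≈ 33843.3 mm ≈ 33.84 m.
Near limit Dn = s·(H − f)/(H + s − 2f) = 6320 × (33843.3 − 124) / (33843.3 + 6320 − 2 × 124) = 6320 × 33719.3 / 39915.3 ≈ 5339.0 mm ≈ 5.34 m.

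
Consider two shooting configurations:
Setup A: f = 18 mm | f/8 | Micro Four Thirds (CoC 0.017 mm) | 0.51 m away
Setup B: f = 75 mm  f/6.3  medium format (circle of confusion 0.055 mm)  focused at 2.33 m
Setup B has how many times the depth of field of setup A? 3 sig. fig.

3.00

Setup A: H = 18²/(8×0.017) + 18 ≈ 2400.4 mm; DoF = Df − Dn = 642.74 − 422.70 ≈ 220.04 mm.
Setup B: H = 75²/(6.3×0.055) + 75 ≈ 16308.8 mm; DoF = Df − Dn = 2705.87 − 2045.82 ≈ 660.05 mm.
Ratio = 660.05 / 220.04 ≈ 3.00.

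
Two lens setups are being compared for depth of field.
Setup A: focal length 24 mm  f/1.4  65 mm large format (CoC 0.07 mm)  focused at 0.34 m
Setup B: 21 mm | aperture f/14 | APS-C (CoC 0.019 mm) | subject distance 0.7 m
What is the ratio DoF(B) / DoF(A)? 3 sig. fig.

18.8

Setup A: H = 24²/(1.4×0.07) + 24 ≈ 5901.6 mm; DoF = Df − Dn = 359.318 − 322.653 ≈ 36.665 mm.
Setup B: H = 21²/(14×0.019) + 21 ≈ 1678.9 mm; DoF = Df − Dn = 1185.55 − 496.61 ≈ 688.94 mm.
Ratio = 688.94 / 36.665 ≈ 18.8.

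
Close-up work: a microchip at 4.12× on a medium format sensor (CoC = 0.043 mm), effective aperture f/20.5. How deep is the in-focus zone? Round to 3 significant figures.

0.104 mm

At magnification m, DoF ≈ 2·N_eff·c/m² = 2 × 20.5 × 0.043 / 4.12² = 1.763 / 16.97 ≈ 0.104 mm.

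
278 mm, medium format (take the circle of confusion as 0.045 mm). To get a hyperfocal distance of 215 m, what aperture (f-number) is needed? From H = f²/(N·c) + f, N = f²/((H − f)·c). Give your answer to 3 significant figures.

Rearrange H = f²/(N·c) + f for N: N = f² / ((H − f)·c).
N = 278² / ((215000 − 278) × 0.045) = 77284 / 9662 ≈ 8.

f/8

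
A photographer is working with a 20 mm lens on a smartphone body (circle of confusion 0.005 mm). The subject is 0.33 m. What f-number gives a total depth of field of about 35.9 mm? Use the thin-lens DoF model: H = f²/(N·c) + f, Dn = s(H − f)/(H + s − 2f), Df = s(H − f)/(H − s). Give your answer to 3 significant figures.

f/14

Write h = H − f = f²/(N·c). The thin-lens limits are Dn = s·h/(h + (s−f)) and Df = s·h/(h − (s−f)), so DoF = Df − Dn = 2·s·(s−f)·h / (h² − (s−f)²).
That is a quadratic in h: DoF·h² − 2·s·(s−f)·h − DoF·(s−f)² = 0 ⇒ h = (s−f)·(s + √(s² + DoF²)) / DoF = 310 × (330 + √(330² + 35.9²)) / 35.9 = 310 × (330 + 331.947) / 35.9 ≈ 5716.0 mm.
Then N = f²/(c·h) = 20² / (0.005 × 5716.0) = 400 / 28.580 ≈ 14.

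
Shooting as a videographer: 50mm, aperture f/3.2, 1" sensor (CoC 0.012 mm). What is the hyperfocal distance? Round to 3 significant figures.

65.2 m

Hyperfocal distance H = f²/(N·c) + f = 50²/(3.2 × 0.012) + 50 = 2500/0.0384 + 50 ≈ 65154.2 mm ≈ 65.2 m.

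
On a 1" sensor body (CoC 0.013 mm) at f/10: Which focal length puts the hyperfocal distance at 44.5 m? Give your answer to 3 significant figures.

76.0 mm

From H = f²/(N·c) + f, with f ≪ H: f ≈ √(H·N·c) = √(44500 × 10 × 0.013) = √5785.0 ≈ 76.06 mm.
Exact: f² + N·c·f − N·c·H = 0 ⇒ f = (−N·c + √((N·c)² + 4·N·c·H))/2 = (−0.13 + √23140)/2 ≈ 75.994 mm ≈ 76.0 mm.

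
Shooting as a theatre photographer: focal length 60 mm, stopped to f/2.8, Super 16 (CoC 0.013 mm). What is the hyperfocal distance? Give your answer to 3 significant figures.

Hyperfocal distance H = f²/(N·c) + f = 60²/(2.8 × 0.013) + 60 = 3600/0.0364 + 60 ≈ 98961.1 mm ≈ 99.0 m.

99.0 m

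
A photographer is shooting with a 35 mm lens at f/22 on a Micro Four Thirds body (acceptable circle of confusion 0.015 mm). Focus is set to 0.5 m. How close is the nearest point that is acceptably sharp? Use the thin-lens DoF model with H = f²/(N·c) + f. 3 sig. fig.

444 mm

Hyperfocal distance H = f²/(N·c) + f = 35²/(22 × 0.015) + 35 = 1225/0.33 + 35 ≈ 3747.1 mm ≈ 3.747 m.
Near limit Dn = s·(H − f)/(H + s − 2f) = 500 × (3747.1 − 35) / (3747.1 + 500 − 2 × 35) = 500 × 3712.1 / 4177.1 ≈ 444.34 mm.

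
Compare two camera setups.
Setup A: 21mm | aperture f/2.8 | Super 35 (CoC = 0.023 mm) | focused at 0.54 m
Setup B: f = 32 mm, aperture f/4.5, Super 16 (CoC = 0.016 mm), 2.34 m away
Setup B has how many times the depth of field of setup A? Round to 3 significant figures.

Setup A: H = 21²/(2.8×0.023) + 21 ≈ 6868.8 mm; DoF = Df − Dn = 584.283 − 501.956 ≈ 82.327 mm.
Setup B: H = 32²/(4.5×0.016) + 32 ≈ 14254.2 mm; DoF = Df − Dn = 2793.30 − 2013.28 ≈ 780.02 mm.
Ratio = 780.02 / 82.327 ≈ 9.47.

9.47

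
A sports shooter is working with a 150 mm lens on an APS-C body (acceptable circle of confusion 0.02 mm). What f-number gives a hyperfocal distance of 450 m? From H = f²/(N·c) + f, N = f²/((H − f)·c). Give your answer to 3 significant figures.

Rearrange H = f²/(N·c) + f for N: N = f² / ((H − f)·c).
N = 150² / ((450000 − 150) × 0.02) = 22500 / 8997 ≈ 2.50.

f/2.50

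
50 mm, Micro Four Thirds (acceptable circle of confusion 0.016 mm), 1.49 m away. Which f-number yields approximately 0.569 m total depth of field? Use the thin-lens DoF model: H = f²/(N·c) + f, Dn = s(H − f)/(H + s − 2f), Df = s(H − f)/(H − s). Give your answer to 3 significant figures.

Write h = H − f = f²/(N·c). The thin-lens limits are Dn = s·h/(h + (s−f)) and Df = s·h/(h − (s−f)), so DoF = Df − Dn = 2·s·(s−f)·h / (h² − (s−f)²).
That is a quadratic in h: DoF·h² − 2·s·(s−f)·h − DoF·(s−f)² = 0 ⇒ h = (s−f)·(s + √(s² + DoF²)) / DoF = 1440 × (1490 + √(1490² + 569²)) / 569 = 1440 × (1490 + 1594.95) / 569 ≈ 7807.3 mm.
Then N = f²/(c·h) = 50² / (0.016 × 7807.3) = 2500 / 124.92 ≈ 20.

f/20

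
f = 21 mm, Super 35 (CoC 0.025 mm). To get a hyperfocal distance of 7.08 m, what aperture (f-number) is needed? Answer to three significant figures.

f/2.50

Rearrange H = f²/(N·c) + f for N: N = f² / ((H − f)·c).
N = 21² / ((7080 − 21) × 0.025) = 441 / 176.5 ≈ 2.50.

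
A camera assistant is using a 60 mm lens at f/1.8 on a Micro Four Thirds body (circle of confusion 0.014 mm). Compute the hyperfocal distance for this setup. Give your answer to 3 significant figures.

Hyperfocal distance H = f²/(N·c) + f = 60²/(1.8 × 0.014) + 60 = 3600/0.0252 + 60 ≈ 142917.1 mm ≈ 143 m.

143 m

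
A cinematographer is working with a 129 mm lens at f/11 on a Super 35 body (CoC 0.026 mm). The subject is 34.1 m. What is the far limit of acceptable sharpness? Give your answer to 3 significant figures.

81.9 m

Hyperfocal distance H = f²/(N·c) + f = 129²/(11 × 0.026) + 129 = 16641/0.286 + 129 ≈ 58314.3 mm ≈ 58.31 m.
Far limit Df = s·(H − f)/(H − s) = 34100 × (58314.3 − 129) / (58314.3 − 34100) = 34100 × 58185.3 / 24214.3 ≈ 81940 mm ≈ 81.9 m.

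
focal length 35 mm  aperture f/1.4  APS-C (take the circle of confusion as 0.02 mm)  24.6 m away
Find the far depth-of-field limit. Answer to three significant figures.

56.1 m

Hyperfocal distance H = f²/(N·c) + f = 35²/(1.4 × 0.02) + 35 = 1225/0.028 + 35 ≈ 43785.0 mm ≈ 43.79 m.
Far limit Df = s·(H − f)/(H − s) = 24600 × (43785.0 − 35) / (43785.0 − 24600) = 24600 × 43750.0 / 19185.0 ≈ 56099 mm ≈ 56.1 m.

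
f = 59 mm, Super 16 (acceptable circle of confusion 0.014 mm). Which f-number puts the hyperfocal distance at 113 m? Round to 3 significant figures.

Rearrange H = f²/(N·c) + f for N: N = f² / ((H − f)·c).
N = 59² / ((113000 − 59) × 0.014) = 3481 / 1581 ≈ 2.20.

f/2.20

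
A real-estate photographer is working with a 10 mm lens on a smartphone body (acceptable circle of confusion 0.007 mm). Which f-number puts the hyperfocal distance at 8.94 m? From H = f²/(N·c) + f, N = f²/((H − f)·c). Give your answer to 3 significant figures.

Rearrange H = f²/(N·c) + f for N: N = f² / ((H − f)·c).
N = 10² / ((8940 − 10) × 0.007) = 100 / 62.51 ≈ 1.60.

f/1.60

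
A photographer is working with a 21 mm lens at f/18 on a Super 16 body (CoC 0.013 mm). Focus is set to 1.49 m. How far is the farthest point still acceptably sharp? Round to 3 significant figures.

Hyperfocal distance H = f²/(N·c) + f = 21²/(18 × 0.013) + 21 = 441/0.234 + 21 ≈ 1905.6 mm ≈ 1.906 m.
Far limit Df = s·(H − f)/(H − s) = 1490 × (1905.6 − 21) / (1905.6 − 1490) = 1490 × 1884.6 / 415.6 ≈ 6756.4 mm ≈ 6.76 m.

6.76 m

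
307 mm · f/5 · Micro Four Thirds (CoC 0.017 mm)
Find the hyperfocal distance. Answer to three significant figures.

1110 m

Hyperfocal distance H = f²/(N·c) + f = 307²/(5 × 0.017) + 307 = 94249/0.085 + 307 ≈ 1109118.8 mm ≈ 1110 m.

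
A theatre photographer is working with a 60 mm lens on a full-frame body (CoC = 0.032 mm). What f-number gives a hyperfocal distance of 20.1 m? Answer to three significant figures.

Rearrange H = f²/(N·c) + f for N: N = f² / ((H − f)·c).
N = 60² / ((20100 − 60) × 0.032) = 3600 / 641.3 ≈ 5.61.

f/5.61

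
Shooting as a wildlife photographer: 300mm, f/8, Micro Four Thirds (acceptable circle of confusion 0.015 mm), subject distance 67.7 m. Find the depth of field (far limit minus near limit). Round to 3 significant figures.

12.3 m

Hyperfocal distance H = f²/(N·c) + f = 300²/(8 × 0.015) + 300 = 90000/0.12 + 300 ≈ 750300.0 mm ≈ 750.3 m.
Near limit Dn = s·(H − f)/(H + s − 2f) = 67700 × (750300.0 − 300) / (750300.0 + 67700 − 2 × 300) = 67700 × 750000.0 / 817400.0 ≈ 62118 mm.
Far limit Df = s·(H − f)/(H − s) = 67700 × (750300.0 − 300) / (750300.0 − 67700) = 67700 × 750000.0 / 682600.0 ≈ 74385 mm.
Depth of field = Df − Dn = 74385 − 62118 ≈ 12267 mm ≈ 12.3 m.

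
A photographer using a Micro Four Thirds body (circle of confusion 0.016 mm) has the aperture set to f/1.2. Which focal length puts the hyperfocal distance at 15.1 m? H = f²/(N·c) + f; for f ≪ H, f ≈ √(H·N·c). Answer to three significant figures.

17.0 mm

From H = f²/(N·c) + f, with f ≪ H: f ≈ √(H·N·c) = √(15100 × 1.2 × 0.016) = √289.92 ≈ 17.03 mm.
The +f correction barely moves this — solving exactly, f² + N·c·f − N·c·H = 0 ⇒ f = (−N·c + √((N·c)² + 4·N·c·H))/2 = (−0.0192 + √1159.7)/2 ≈ 17.017 mm, so f ≈ 17.0 mm.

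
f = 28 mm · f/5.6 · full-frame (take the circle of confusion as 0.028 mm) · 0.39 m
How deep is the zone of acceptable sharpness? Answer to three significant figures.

Hyperfocal distance H = f²/(N·c) + f = 28²/(5.6 × 0.028) + 28 = 784/0.1568 + 28 ≈ 5028.0 mm ≈ 5.028 m.
Near limit Dn = s·(H − f)/(H + s − 2f) = 390 × (5028.0 − 28) / (5028.0 + 390 − 2 × 28) = 390 × 5000.0 / 5362.0 ≈ 363.670 mm.
Far limit Df = s·(H − f)/(H − s) = 390 × (5028.0 − 28) / (5028.0 − 390) = 390 × 5000.0 / 4638.0 ≈ 420.440 mm.
Depth of field = Df − Dn = 420.440 − 363.670 ≈ 56.770 mm.

56.8 mm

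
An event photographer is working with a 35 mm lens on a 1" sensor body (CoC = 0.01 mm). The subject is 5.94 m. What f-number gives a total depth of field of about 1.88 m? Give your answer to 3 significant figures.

Write h = H − f = f²/(N·c). The thin-lens limits are Dn = s·h/(h + (s−f)) and Df = s·h/(h − (s−f)), so DoF = Df − Dn = 2·s·(s−f)·h / (h² − (s−f)²).
That is a quadratic in h: DoF·h² − 2·s·(s−f)·h − DoF·(s−f)² = 0 ⇒ h = (s−f)·(s + √(s² + DoF²)) / DoF = 5905 × (5940 + √(5940² + 1880²)) / 1880 = 5905 × (5940 + 6230.41) / 1880 ≈ 38227 mm.
Then N = f²/(c·h) = 35² / (0.01 × 38227) = 1225 / 382.27 ≈ 3.20.

f/3.20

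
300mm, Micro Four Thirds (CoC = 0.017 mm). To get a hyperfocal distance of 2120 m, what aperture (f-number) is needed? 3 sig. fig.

f/2.50

Rearrange H = f²/(N·c) + f for N: N = f² / ((H − f)·c).
N = 300² / ((2120000 − 300) × 0.017) = 90000 / 36035 ≈ 2.50.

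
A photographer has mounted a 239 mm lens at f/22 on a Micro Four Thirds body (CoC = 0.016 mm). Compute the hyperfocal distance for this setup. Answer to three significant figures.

Hyperfocal distance H = f²/(N·c) + f = 239²/(22 × 0.016) + 239 = 57121/0.352 + 239 ≈ 162514.6 mm ≈ 163 m.

163 m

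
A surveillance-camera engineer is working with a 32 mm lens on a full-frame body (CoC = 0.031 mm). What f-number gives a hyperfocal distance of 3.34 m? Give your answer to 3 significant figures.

Rearrange H = f²/(N·c) + f for N: N = f² / ((H − f)·c).
N = 32² / ((3340 − 32) × 0.031) = 1024 / 102.5 ≈ 9.99.

f/9.99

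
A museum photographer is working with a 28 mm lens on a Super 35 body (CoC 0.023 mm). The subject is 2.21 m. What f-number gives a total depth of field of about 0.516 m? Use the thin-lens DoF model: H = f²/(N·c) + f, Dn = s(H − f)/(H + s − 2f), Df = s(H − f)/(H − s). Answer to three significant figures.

Write h = H − f = f²/(N·c). The thin-lens limits are Dn = s·h/(h + (s−f)) and Df = s·h/(h − (s−f)), so DoF = Df − Dn = 2·s·(s−f)·h / (h² − (s−f)²).
That is a quadratic in h: DoF·h² − 2·s·(s−f)·h − DoF·(s−f)² = 0 ⇒ h = (s−f)·(s + √(s² + DoF²)) / DoF = 2182 × (2210 + √(2210² + 516²)) / 516 = 2182 × (2210 + 2269.44) / 516 ≈ 18942 mm.
Then N = f²/(c·h) = 28² / (0.023 × 18942) = 784 / 435.67 ≈ 1.80.

f/1.80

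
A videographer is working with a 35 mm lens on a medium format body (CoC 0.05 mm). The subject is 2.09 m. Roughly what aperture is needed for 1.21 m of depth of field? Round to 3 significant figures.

Write h = H − f = f²/(N·c). The thin-lens limits are Dn = s·h/(h + (s−f)) and Df = s·h/(h − (s−f)), so DoF = Df − Dn = 2·s·(s−f)·h / (h² − (s−f)²).
That is a quadratic in h: DoF·h² − 2·s·(s−f)·h − DoF·(s−f)² = 0 ⇒ h = (s−f)·(s + √(s² + DoF²)) / DoF = 2055 × (2090 + √(2090² + 1210²)) / 1210 = 2055 × (2090 + 2414.99) / 1210 ≈ 7651.0 mm.
Then N = f²/(c·h) = 35² / (0.05 × 7651.0) = 1225 / 382.55 ≈ 3.20.

f/3.20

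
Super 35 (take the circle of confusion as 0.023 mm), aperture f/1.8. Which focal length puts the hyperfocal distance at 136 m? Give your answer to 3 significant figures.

75.0 mm

From H = f²/(N·c) + f, with f ≪ H: f ≈ √(H·N·c) = √(136000 × 1.8 × 0.023) = √5630.4 ≈ 75.04 mm.
The +f correction barely moves this — solving exactly, f² + N·c·f − N·c·H = 0 ⇒ f = (−N·c + √((N·c)² + 4·N·c·H))/2 = (−0.0414 + √22522)/2 ≈ 75.015 mm, so f ≈ 75.0 mm.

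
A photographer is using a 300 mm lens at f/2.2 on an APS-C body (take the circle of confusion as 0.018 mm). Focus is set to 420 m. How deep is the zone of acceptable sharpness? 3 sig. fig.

Hyperfocal distance H = f²/(N·c) + f = 300²/(2.2 × 0.018) + 300 = 90000/0.0396 + 300 ≈ 2273027.3 mm ≈ 2273 m.
Near limit Dn = s·(H − f)/(H + s − 2f) = 420000 × (2273027.3 − 300) / (2273027.3 + 420000 − 2 × 300) = 420000 × 2272727.3 / 2692427.3 ≈ 354530 mm.
Far limit Df = s·(H − f)/(H − s) = 420000 × (2273027.3 − 300) / (2273027.3 − 420000) = 420000 × 2272727.3 / 1853027.3 ≈ 515128 mm.
Depth of field = Df − Dn = 515128 − 354530 ≈ 160598 mm ≈ 161 m.

161 m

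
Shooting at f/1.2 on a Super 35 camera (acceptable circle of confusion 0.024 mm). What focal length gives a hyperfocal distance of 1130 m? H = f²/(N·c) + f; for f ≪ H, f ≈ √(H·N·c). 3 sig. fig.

180 mm

From H = f²/(N·c) + f, with f ≪ H: f ≈ √(H·N·c) = √(1130000 × 1.2 × 0.024) = √32544 ≈ 180.4 mm.
The +f correction barely moves this — solving exactly, f² + N·c·f − N·c·H = 0 ⇒ f = (−N·c + √((N·c)² + 4·N·c·H))/2 = (−0.0288 + √130176)/2 ≈ 180.39 mm, so f ≈ 180 mm.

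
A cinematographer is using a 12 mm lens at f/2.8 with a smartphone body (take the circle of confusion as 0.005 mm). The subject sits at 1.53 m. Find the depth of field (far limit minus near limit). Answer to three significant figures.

462 mm

Hyperfocal distance H = f²/(N·c) + f = 12²/(2.8 × 0.005) + 12 = 144/0.014 + 12 ≈ 10297.7 mm ≈ 10.30 m.
Near limit Dn = s·(H − f)/(H + s − 2f) = 1530 × (10297.7 − 12) / (10297.7 + 1530 − 2 × 12) = 1530 × 10285.7 / 11803.7 ≈ 1333.24 mm.
Far limit Df = s·(H − f)/(H − s) = 1530 × (10297.7 − 12) / (10297.7 − 1530) = 1530 × 10285.7 / 8767.7 ≈ 1794.90 mm.
Depth of field = Df − Dn = 1794.90 − 1333.24 ≈ 461.66 mm.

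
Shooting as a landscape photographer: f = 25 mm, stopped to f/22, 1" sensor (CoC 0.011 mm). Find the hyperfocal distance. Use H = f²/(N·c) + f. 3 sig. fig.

2.61 m

Hyperfocal distance H = f²/(N·c) + f = 25²/(22 × 0.011) + 25 = 625/0.242 + 25 ≈ 2607.6 mm ≈ 2.61 m.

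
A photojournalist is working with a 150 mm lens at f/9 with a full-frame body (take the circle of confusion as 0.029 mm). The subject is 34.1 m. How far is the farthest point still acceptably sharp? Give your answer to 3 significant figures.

Hyperfocal distance H = f²/(N·c) + f = 150²/(9 × 0.029) + 150 = 22500/0.261 + 150 ≈ 86356.9 mm ≈ 86.36 m.
Far limit Df = s·(H − f)/(H − s) = 34100 × (86356.9 − 150) / (86356.9 − 34100) = 34100 × 86206.9 / 52256.9 ≈ 56254 mm ≈ 56.3 m.

56.3 m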